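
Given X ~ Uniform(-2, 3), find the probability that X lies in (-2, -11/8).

P(-2 < X < -11/8) = ∫_{-2}^{-11/8} f(x) dx
where f(x) = \frac{1}{5}
= \frac{1}{8}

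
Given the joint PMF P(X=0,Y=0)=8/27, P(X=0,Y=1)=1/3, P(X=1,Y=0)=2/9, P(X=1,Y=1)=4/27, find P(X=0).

P(X=0) = P(X=0,Y=0) + P(X=0,Y=1)
= 8/27 + 1/3
= 17/27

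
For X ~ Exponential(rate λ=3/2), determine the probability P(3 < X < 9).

P(3 < X < 9) = ∫_{3}^{9} f(x) dx
where f(x) = \frac{3 e^{- \frac{3 x}{2}}}{2}
= - \frac{1 - e^{9}}{e^{\frac{27}{2}}}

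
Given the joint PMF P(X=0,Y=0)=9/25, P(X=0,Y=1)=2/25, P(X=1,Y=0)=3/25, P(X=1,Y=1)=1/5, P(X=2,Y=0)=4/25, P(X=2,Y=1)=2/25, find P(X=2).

P(X=2) = P(X=2,Y=0) + P(X=2,Y=1)
= 4/25 + 2/25
= 6/25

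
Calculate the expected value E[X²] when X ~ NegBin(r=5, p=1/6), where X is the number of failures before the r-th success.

Using the identity E[X²] = Var(X) + (E[X])²:
E[X] = 25
Var(X) = 150
E[X²] = 150 + (25)²
= 775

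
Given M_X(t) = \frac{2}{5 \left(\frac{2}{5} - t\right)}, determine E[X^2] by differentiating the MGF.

To find E[X^2], compute M^(2)(0):
M^(1)(t) = \frac{2}{5 \left(\frac{2}{5} - t\right)^{2}}
M^(2)(t) = \frac{4}{5 \left(\frac{2}{5} - t\right)^{3}}
M^(2)(0) = \frac{25}{2}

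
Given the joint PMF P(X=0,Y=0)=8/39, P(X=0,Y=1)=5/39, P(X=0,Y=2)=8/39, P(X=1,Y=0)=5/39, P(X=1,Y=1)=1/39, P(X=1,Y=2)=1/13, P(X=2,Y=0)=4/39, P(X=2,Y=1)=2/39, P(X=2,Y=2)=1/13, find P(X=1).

P(X=1) = P(X=1,Y=0) + P(X=1,Y=1) + P(X=1,Y=2)
= 5/39 + 1/39 + 1/13
= 3/13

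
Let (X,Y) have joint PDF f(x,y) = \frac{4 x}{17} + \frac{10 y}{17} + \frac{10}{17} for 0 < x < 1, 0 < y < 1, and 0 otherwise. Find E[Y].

E[Y] = ∫_0^1 ∫_0^1 y × f(x,y) dx dy
= \frac{28}{51}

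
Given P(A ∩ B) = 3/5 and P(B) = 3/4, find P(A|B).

P(A|B) = P(A ∩ B) / P(B)
= (3/5) / (3/4)
= 4/5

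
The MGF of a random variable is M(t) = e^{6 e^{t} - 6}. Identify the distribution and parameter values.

The MGF M(t) = e^{6 e^{t} - 6} is the standard form for the Poisson distribution.
Comparing with the known MGF formula identifies: Poisson(λ=6)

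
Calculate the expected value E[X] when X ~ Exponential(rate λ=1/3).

For X ~ Exponential(rate λ=1/3), the expected value is:
E[X] = 3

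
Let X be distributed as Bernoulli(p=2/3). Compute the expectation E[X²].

Using the identity E[X²] = Var(X) + (E[X])²:
E[X] = \frac{2}{3}
Var(X) = \frac{2}{9}
E[X²] = \frac{2}{9} + (\frac{2}{3})²
= \frac{2}{3}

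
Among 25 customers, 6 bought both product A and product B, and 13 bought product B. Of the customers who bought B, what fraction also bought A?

P(A ∩ B) = 6/25
P(B) = 13/25
P(A|B) = P(A ∩ B) / P(B) = (6/25) / (13/25) = 6/13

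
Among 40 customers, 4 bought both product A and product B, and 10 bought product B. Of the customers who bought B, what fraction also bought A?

P(A ∩ B) = 4/40 = 1/10
P(B) = 10/40 = 1/4
P(A|B) = P(A ∩ B) / P(B) = (1/10) / (1/4) = 2/5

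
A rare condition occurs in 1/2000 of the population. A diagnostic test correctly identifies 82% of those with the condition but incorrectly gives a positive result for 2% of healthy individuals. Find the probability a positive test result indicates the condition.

Let D = the rare event, + = positive/flagged.
P(D) = 1/2000
P(+|D) = 82/100 = 41/50
P(+|D') = 2/100 = 1/50
P(+) = P(+|D)P(D) + P(+|D')P(D')
     = \frac{41}{50} × \frac{1}{2000} + \frac{1}{50} × \frac{1999}{2000}
     = \frac{51}{2500}
P(D|+) = P(+|D)P(D)/P(+) = \frac{41}{2040}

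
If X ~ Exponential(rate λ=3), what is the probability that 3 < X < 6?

P(3 < X < 6) = ∫_{3}^{6} f(x) dx
where f(x) = 3 e^{- 3 x}
= - \frac{1 - e^{9}}{e^{18}}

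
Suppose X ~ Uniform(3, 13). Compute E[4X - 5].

For X ~ Uniform(3, 13):
E[X] = 8
E[4X - 5] = 4 × E[X] - 5 = 27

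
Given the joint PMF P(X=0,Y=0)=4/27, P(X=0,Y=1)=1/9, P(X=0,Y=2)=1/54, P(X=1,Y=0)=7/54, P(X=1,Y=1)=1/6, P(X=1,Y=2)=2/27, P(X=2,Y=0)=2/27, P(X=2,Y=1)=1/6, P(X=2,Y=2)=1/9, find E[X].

First find marginal of X:
P(X=0) = 5/18
P(X=1) = 10/27
P(X=2) = 19/54
E[X] = 0 × 5/18 + 1 × 10/27 + 2 × 19/54 = 29/27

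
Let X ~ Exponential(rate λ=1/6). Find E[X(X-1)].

E[X(X-1)] = E[X² - X] = E[X²] - E[X]
E[X] = 6
E[X²] = Var(X) + (E[X])² = 36 + (6)² = 72
E[X(X-1)] = 72 - 6 = 66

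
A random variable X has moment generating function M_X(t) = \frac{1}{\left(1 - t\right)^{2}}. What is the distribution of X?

The MGF M(t) = \frac{1}{\left(1 - t\right)^{2}} is the standard form for the Gamma distribution.
Comparing with the known MGF formula identifies: Gamma(shape α=2, rate β=1)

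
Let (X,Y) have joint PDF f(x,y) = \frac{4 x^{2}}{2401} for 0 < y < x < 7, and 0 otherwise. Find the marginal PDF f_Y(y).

f_Y(y) = ∫_y^7 \frac{4 x^{2}}{2401} dx = \frac{4}{21} - \frac{4 y^{3}}{7203}
for 0 < y < 7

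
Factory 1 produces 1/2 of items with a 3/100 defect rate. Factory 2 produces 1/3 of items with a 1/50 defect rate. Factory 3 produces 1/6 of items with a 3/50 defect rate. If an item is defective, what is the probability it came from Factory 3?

Using Bayes' theorem:
P(F1) = 1/2, P(D|F1) = 3/100
P(F2) = 1/3, P(D|F2) = 1/50
P(F3) = 1/6, P(D|F3) = 3/50
P(D) = P(D|F1)P(F1) + P(D|F2)P(F2) + P(D|F3)P(F3)
     = \frac{19}{600}
P(F3|D) = P(D|F3)P(F3) / P(D)
= \frac{6}{19}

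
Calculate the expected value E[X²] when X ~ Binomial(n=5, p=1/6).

Using the identity E[X²] = Var(X) + (E[X])²:
E[X] = \frac{5}{6}
Var(X) = \frac{25}{36}
E[X²] = \frac{25}{36} + (\frac{5}{6})²
= \frac{25}{18}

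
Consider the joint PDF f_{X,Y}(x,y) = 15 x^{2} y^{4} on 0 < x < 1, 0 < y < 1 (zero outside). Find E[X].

E[X] = ∫_0^1 ∫_0^1 x × f(x,y) dy dx
= ∫_0^1 ∫_0^1 x × (15 x^{2} y^{4}) dy dx
= \frac{3}{4}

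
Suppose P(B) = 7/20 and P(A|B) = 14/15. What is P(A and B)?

By definition, P(A|B) = P(A ∩ B) / P(B)
So P(A ∩ B) = P(A|B) × P(B)
= 14/15 × 7/20
= 49/150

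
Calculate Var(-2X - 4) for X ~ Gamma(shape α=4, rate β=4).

For X ~ Gamma(shape α=4, rate β=4):
Var(X) = \frac{1}{4}
Var(-2X - 4) = (-2)² × Var(X) = 4 × \frac{1}{4} = 1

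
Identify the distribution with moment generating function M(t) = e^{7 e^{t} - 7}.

The MGF M(t) = e^{7 e^{t} - 7} is the standard form for the Poisson distribution.
Comparing with the known MGF formula identifies: Poisson(λ=7)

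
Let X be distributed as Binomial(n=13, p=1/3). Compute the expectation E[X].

For X ~ Binomial(n=13, p=1/3), the expected value is:
E[X] = \frac{13}{3}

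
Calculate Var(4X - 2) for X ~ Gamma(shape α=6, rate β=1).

For X ~ Gamma(shape α=6, rate β=1):
Var(X) = 6
Var(4X - 2) = (4)² × Var(X) = 16 × 6 = 96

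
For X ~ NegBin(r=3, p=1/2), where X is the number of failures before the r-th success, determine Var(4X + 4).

For X ~ NegBin(r=3, p=1/2), where X is the number of failures before the r-th success:
Var(X) = 6
Var(4X + 4) = (4)² × Var(X) = 16 × 6 = 96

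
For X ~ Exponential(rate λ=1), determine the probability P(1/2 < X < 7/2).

P(1/2 < X < 7/2) = ∫_{1/2}^{7/2} f(x) dx
where f(x) = e^{- x}
= - \frac{1 - e^{3}}{e^{\frac{7}{2}}}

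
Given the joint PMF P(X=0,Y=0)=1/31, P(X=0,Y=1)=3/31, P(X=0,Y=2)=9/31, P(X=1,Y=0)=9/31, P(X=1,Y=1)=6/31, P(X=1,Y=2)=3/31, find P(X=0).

P(X=0) = P(X=0,Y=0) + P(X=0,Y=1) + P(X=0,Y=2)
= 1/31 + 3/31 + 9/31
= 13/31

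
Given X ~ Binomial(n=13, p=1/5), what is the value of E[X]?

For X ~ Binomial(n=13, p=1/5), the expected value is:
E[X] = \frac{13}{5}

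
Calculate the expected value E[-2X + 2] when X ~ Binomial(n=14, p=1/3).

For X ~ Binomial(n=14, p=1/3):
E[X] = \frac{14}{3}
E[-2X + 2] = -2 × E[X] + 2 = - \frac{22}{3}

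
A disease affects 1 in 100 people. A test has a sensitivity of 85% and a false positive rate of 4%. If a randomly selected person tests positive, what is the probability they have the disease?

Let D = the rare event, + = positive/flagged.
P(D) = 1/100
P(+|D) = 85/100 = 17/20
P(+|D') = 4/100 = 1/25
P(+) = P(+|D)P(D) + P(+|D')P(D')
     = \frac{17}{20} × \frac{1}{100} + \frac{1}{25} × \frac{99}{100}
     = \frac{481}{10000}
P(D|+) = P(+|D)P(D)/P(+) = \frac{85}{481}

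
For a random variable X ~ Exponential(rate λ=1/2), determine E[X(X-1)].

E[X(X-1)] = E[X² - X] = E[X²] - E[X]
E[X] = 2
E[X²] = Var(X) + (E[X])² = 4 + (2)² = 8
E[X(X-1)] = 8 - 2 = 6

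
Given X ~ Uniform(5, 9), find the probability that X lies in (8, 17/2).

P(8 < X < 17/2) = ∫_{8}^{17/2} f(x) dx
where f(x) = \frac{1}{4}
= \frac{1}{8}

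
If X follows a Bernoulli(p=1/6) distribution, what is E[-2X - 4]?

For X ~ Bernoulli(p=1/6):
E[X] = \frac{1}{6}
E[-2X - 4] = -2 × E[X] - 4 = - \frac{13}{3}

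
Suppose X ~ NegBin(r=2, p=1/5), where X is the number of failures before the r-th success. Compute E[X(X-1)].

E[X(X-1)] = E[X² - X] = E[X²] - E[X]
E[X] = 8
E[X²] = Var(X) + (E[X])² = 40 + (8)² = 104
E[X(X-1)] = 104 - 8 = 96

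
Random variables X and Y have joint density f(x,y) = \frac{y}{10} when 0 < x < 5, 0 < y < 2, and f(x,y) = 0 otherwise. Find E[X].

f_X(x) = ∫_0^2 \frac{y}{10} dy = \frac{1}{5}
E[X] = ∫_0^5 x × (\frac{1}{5}) dx = \frac{5}{2}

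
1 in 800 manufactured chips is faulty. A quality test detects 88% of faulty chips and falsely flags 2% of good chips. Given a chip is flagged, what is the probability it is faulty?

Let D = the rare event, + = positive/flagged.
P(D) = 1/800
P(+|D) = 88/100 = 22/25
P(+|D') = 2/100 = 1/50
P(+) = P(+|D)P(D) + P(+|D')P(D')
     = \frac{22}{25} × \frac{1}{800} + \frac{1}{50} × \frac{799}{800}
     = \frac{843}{40000}
P(D|+) = P(+|D)P(D)/P(+) = \frac{44}{843}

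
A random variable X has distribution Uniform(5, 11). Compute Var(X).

For X ~ Uniform(5, 11):
Var(X) = 3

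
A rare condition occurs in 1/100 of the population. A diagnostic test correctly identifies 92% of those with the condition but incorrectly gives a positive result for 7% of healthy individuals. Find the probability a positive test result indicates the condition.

Let D = the rare event, + = positive/flagged.
P(D) = 1/100
P(+|D) = 92/100 = 23/25
P(+|D') = 7/100
P(+) = P(+|D)P(D) + P(+|D')P(D')
     = \frac{23}{25} × \frac{1}{100} + \frac{7}{100} × \frac{99}{100}
     = \frac{157}{2000}
P(D|+) = P(+|D)P(D)/P(+) = \frac{92}{785}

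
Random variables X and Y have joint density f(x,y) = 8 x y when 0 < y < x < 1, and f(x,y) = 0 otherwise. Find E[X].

f_X(x) = ∫_0^x 8 x y dy = 4 x^{3}
E[X] = ∫_0^1 x × (4 x^{3}) dx = \frac{4}{5}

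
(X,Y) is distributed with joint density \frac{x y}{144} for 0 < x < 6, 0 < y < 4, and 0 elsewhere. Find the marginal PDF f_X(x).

f_X(x) = ∫_0^4 f(x,y) dy
= ∫_0^4 \frac{x y}{144} dy
= \frac{x}{18} for 0 < x < 6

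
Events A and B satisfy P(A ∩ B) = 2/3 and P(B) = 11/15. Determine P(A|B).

P(A|B) = P(A ∩ B) / P(B)
= (2/3) / (11/15)
= 10/11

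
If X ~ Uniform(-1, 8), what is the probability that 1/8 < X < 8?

P(1/8 < X < 8) = ∫_{1/8}^{8} f(x) dx
where f(x) = \frac{1}{9}
= \frac{7}{8}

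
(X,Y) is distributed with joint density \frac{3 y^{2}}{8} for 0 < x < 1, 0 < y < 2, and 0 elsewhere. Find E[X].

f_X(x) = ∫_0^2 \frac{3 y^{2}}{8} dy = 1
E[X] = ∫_0^1 x × (1) dx = \frac{1}{2}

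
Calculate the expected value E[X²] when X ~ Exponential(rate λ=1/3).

Using the identity E[X²] = Var(X) + (E[X])²:
E[X] = 3
Var(X) = 9
E[X²] = 9 + (3)²
= 18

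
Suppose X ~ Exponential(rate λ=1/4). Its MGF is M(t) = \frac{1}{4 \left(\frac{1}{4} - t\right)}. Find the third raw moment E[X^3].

To find E[X^3], compute M^(3)(0):
M^(1)(t) = \frac{1}{4 \left(\frac{1}{4} - t\right)^{2}}
M^(2)(t) = \frac{1}{2 \left(\frac{1}{4} - t\right)^{3}}
M^(3)(t) = \frac{3}{2 \left(\frac{1}{4} - t\right)^{4}}
M^(3)(0) = 384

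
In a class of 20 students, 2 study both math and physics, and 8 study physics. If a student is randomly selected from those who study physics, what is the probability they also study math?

P(A ∩ B) = 2/20 = 1/10
P(B) = 8/20 = 2/5
P(A|B) = P(A ∩ B) / P(B) = (1/10) / (2/5) = 1/4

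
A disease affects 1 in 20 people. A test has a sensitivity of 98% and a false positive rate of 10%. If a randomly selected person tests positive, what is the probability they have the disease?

Let D = the rare event, + = positive/flagged.
P(D) = 1/20
P(+|D) = 98/100 = 49/50
P(+|D') = 10/100 = 1/10
P(+) = P(+|D)P(D) + P(+|D')P(D')
     = \frac{49}{50} × \frac{1}{20} + \frac{1}{10} × \frac{19}{20}
     = \frac{18}{125}
P(D|+) = P(+|D)P(D)/P(+) = \frac{49}{144}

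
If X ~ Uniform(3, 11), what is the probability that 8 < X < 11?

P(8 < X < 11) = ∫_{8}^{11} f(x) dx
where f(x) = \frac{1}{8}
= \frac{3}{8}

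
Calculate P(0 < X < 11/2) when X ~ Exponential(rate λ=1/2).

P(0 < X < 11/2) = ∫_{0}^{11/2} f(x) dx
where f(x) = \frac{e^{- \frac{x}{2}}}{2}
= 1 - e^{- \frac{11}{4}}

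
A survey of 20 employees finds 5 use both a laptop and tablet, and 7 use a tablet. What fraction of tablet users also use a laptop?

P(A ∩ B) = 5/20 = 1/4
P(B) = 7/20
P(A|B) = P(A ∩ B) / P(B) = (1/4) / (7/20) = 5/7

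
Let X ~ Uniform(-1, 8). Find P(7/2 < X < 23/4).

P(7/2 < X < 23/4) = ∫_{7/2}^{23/4} f(x) dx
where f(x) = \frac{1}{9}
= \frac{1}{4}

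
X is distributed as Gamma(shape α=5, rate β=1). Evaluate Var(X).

For X ~ Gamma(shape α=5, rate β=1):
Var(X) = 5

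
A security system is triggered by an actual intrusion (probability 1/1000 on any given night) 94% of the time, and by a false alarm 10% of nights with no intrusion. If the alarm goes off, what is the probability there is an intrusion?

Let D = the rare event, + = positive/flagged.
P(D) = 1/1000
P(+|D) = 94/100 = 47/50
P(+|D') = 10/100 = 1/10
P(+) = P(+|D)P(D) + P(+|D')P(D')
     = \frac{47}{50} × \frac{1}{1000} + \frac{1}{10} × \frac{999}{1000}
     = \frac{2521}{25000}
P(D|+) = P(+|D)P(D)/P(+) = \frac{47}{5042}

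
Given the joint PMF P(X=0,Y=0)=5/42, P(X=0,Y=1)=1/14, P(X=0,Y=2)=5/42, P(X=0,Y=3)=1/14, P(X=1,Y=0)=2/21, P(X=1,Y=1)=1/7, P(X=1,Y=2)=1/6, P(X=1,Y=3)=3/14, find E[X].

First find marginal of X:
P(X=0) = 8/21
P(X=1) = 13/21
E[X] = 0 × 8/21 + 1 × 13/21 = 13/21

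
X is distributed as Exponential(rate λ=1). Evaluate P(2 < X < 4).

P(2 < X < 4) = ∫_{2}^{4} f(x) dx
where f(x) = e^{- x}
= - \frac{1 - e^{2}}{e^{4}}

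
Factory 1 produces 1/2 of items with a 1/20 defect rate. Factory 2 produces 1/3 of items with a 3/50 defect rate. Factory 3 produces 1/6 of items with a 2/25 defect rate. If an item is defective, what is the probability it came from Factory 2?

Using Bayes' theorem:
P(F1) = 1/2, P(D|F1) = 1/20
P(F2) = 1/3, P(D|F2) = 3/50
P(F3) = 1/6, P(D|F3) = 2/25
P(D) = P(D|F1)P(F1) + P(D|F2)P(F2) + P(D|F3)P(F3)
     = \frac{7}{120}
P(F2|D) = P(D|F2)P(F2) / P(D)
= \frac{12}{35}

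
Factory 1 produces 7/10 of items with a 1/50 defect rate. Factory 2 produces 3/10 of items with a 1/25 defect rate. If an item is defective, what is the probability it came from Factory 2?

Using Bayes' theorem:
P(F1) = 7/10, P(D|F1) = 1/50
P(F2) = 3/10, P(D|F2) = 1/25
P(D) = P(D|F1)P(F1) + P(D|F2)P(F2)
     = \frac{13}{500}
P(F2|D) = P(D|F2)P(F2) / P(D)
= \frac{6}{13}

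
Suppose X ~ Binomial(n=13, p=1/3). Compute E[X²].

Using the identity E[X²] = Var(X) + (E[X])²:
E[X] = \frac{13}{3}
Var(X) = \frac{26}{9}
E[X²] = \frac{26}{9} + (\frac{13}{3})²
= \frac{65}{3}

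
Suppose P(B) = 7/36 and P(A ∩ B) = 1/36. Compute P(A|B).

P(A|B) = P(A ∩ B) / P(B)
= (1/36) / (7/36)
= 1/7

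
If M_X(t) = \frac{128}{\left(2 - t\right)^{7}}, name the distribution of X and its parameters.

The MGF M(t) = \frac{128}{\left(2 - t\right)^{7}} is the standard form for the Gamma distribution.
Comparing with the known MGF formula identifies: Gamma(shape α=7, rate β=2)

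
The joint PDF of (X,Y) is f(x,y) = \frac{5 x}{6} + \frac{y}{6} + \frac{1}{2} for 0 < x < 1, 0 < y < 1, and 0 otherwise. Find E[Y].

E[Y] = ∫_0^1 ∫_0^1 y × f(x,y) dx dy
= \frac{37}{72}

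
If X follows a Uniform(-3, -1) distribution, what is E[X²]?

Using the identity E[X²] = Var(X) + (E[X])²:
E[X] = -2
Var(X) = \frac{1}{3}
E[X²] = \frac{1}{3} + (-2)²
= \frac{13}{3}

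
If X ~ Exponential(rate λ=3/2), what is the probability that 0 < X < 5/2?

P(0 < X < 5/2) = ∫_{0}^{5/2} f(x) dx
where f(x) = \frac{3 e^{- \frac{3 x}{2}}}{2}
= 1 - e^{- \frac{15}{4}}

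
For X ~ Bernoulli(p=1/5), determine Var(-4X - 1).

For X ~ Bernoulli(p=1/5):
Var(X) = \frac{4}{25}
Var(-4X - 1) = (-4)² × Var(X) = 16 × \frac{4}{25} = \frac{64}{25}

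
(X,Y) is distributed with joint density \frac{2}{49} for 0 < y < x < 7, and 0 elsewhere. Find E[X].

f_X(x) = ∫_0^x \frac{2}{49} dy = \frac{2 x}{49}
E[X] = ∫_0^7 x × (\frac{2 x}{49}) dx = \frac{14}{3}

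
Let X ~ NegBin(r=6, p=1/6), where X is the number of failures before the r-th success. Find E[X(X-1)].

E[X(X-1)] = E[X² - X] = E[X²] - E[X]
E[X] = 30
E[X²] = Var(X) + (E[X])² = 180 + (30)² = 1080
E[X(X-1)] = 1080 - 30 = 1050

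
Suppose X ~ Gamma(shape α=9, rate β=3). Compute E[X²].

Using the identity E[X²] = Var(X) + (E[X])²:
E[X] = 3
Var(X) = 1
E[X²] = 1 + (3)²
= 10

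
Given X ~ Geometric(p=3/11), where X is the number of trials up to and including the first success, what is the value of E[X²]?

Using the identity E[X²] = Var(X) + (E[X])²:
E[X] = \frac{11}{3}
Var(X) = \frac{88}{9}
E[X²] = \frac{88}{9} + (\frac{11}{3})²
= \frac{209}{9}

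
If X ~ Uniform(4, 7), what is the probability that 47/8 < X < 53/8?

P(47/8 < X < 53/8) = ∫_{47/8}^{53/8} f(x) dx
where f(x) = \frac{1}{3}
= \frac{1}{4}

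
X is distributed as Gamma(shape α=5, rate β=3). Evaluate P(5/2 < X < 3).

P(5/2 < X < 3) = ∫_{5/2}^{3} f(x) dx
where f(x) = \frac{81 x^{4} e^{- 3 x}}{8}
= - \frac{3563}{8 e^{9}} + \frac{30563}{128 e^{\frac{15}{2}}}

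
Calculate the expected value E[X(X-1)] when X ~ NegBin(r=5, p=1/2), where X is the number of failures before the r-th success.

E[X(X-1)] = E[X² - X] = E[X²] - E[X]
E[X] = 5
E[X²] = Var(X) + (E[X])² = 10 + (5)² = 35
E[X(X-1)] = 35 - 5 = 30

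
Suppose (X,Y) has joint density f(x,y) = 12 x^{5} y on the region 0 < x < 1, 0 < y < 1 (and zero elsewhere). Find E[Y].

E[Y] = ∫_0^1 ∫_0^1 y × f(x,y) dx dy
= \frac{2}{3}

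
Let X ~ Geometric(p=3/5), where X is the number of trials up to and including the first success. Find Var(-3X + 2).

For X ~ Geometric(p=3/5), where X is the number of trials up to and including the first success:
Var(X) = \frac{10}{9}
Var(-3X + 2) = (-3)² × Var(X) = 9 × \frac{10}{9} = 10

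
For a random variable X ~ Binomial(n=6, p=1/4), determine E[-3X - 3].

For X ~ Binomial(n=6, p=1/4):
E[X] = \frac{3}{2}
E[-3X - 3] = -3 × E[X] - 3 = - \frac{15}{2}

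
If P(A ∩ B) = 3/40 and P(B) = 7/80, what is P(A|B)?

P(A|B) = P(A ∩ B) / P(B)
= (3/40) / (7/80)
= 6/7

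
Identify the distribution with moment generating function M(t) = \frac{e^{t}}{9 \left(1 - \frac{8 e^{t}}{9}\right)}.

The MGF M(t) = \frac{e^{t}}{9 \left(1 - \frac{8 e^{t}}{9}\right)} is the standard form for the Geometric distribution.
Comparing with the known MGF formula identifies: Geometric(p=1/9), X = trial number of first success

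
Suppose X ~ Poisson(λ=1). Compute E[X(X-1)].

E[X(X-1)] = E[X² - X] = E[X²] - E[X]
E[X] = 1
E[X²] = Var(X) + (E[X])² = 1 + (1)² = 2
E[X(X-1)] = 2 - 1 = 1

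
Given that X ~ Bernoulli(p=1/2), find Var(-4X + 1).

For X ~ Bernoulli(p=1/2):
Var(X) = \frac{1}{4}
Var(-4X + 1) = (-4)² × Var(X) = 16 × \frac{1}{4} = 4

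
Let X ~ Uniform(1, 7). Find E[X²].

Using the identity E[X²] = Var(X) + (E[X])²:
E[X] = 4
Var(X) = 3
E[X²] = 3 + (4)²
= 19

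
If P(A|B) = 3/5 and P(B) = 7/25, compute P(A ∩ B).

By definition, P(A|B) = P(A ∩ B) / P(B)
So P(A ∩ B) = P(A|B) × P(B)
= 3/5 × 7/25
= 21/125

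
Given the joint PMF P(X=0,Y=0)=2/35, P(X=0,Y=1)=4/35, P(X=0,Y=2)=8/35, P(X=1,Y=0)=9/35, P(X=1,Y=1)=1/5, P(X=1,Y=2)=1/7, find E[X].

First find marginal of X:
P(X=0) = 2/5
P(X=1) = 3/5
E[X] = 0 × 2/5 + 1 × 3/5 = 3/5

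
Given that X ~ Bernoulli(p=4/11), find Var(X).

For X ~ Bernoulli(p=4/11):
Var(X) = \frac{28}{121}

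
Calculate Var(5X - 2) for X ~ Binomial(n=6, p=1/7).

For X ~ Binomial(n=6, p=1/7):
Var(X) = \frac{36}{49}
Var(5X - 2) = (5)² × Var(X) = 25 × \frac{36}{49} = \frac{900}{49}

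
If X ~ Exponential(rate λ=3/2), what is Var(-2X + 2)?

For X ~ Exponential(rate λ=3/2):
Var(X) = \frac{4}{9}
Var(-2X + 2) = (-2)² × Var(X) = 4 × \frac{4}{9} = \frac{16}{9}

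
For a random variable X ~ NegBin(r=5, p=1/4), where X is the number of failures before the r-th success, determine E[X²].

Using the identity E[X²] = Var(X) + (E[X])²:
E[X] = 15
Var(X) = 60
E[X²] = 60 + (15)²
= 285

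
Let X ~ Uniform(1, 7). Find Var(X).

For X ~ Uniform(1, 7):
Var(X) = 3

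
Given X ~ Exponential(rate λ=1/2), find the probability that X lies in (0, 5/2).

P(0 < X < 5/2) = ∫_{0}^{5/2} f(x) dx
where f(x) = \frac{e^{- \frac{x}{2}}}{2}
= 1 - e^{- \frac{5}{4}}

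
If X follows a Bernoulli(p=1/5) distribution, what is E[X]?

For X ~ Bernoulli(p=1/5), the expected value is:
E[X] = \frac{1}{5}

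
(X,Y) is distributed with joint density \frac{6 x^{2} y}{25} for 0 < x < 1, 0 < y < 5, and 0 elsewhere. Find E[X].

f_X(x) = ∫_0^5 \frac{6 x^{2} y}{25} dy = 3 x^{2}
E[X] = ∫_0^1 x × (3 x^{2}) dx = \frac{3}{4}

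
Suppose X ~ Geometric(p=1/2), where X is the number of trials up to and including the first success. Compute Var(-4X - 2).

For X ~ Geometric(p=1/2), where X is the number of trials up to and including the first success:
Var(X) = 2
Var(-4X - 2) = (-4)² × Var(X) = 16 × 2 = 32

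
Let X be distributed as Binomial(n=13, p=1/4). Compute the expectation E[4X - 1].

For X ~ Binomial(n=13, p=1/4):
E[X] = \frac{13}{4}
E[4X - 1] = 4 × E[X] - 1 = 12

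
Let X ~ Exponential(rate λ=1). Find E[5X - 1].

For X ~ Exponential(rate λ=1):
E[X] = 1
E[5X - 1] = 5 × E[X] - 1 = 4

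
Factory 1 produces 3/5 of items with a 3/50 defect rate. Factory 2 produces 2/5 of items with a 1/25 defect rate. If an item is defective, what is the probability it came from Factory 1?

Using Bayes' theorem:
P(F1) = 3/5, P(D|F1) = 3/50
P(F2) = 2/5, P(D|F2) = 1/25
P(D) = P(D|F1)P(F1) + P(D|F2)P(F2)
     = \frac{13}{250}
P(F1|D) = P(D|F1)P(F1) / P(D)
= \frac{9}{13}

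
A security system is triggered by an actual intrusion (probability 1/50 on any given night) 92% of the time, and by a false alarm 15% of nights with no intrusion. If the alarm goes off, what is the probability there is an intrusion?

Let D = the rare event, + = positive/flagged.
P(D) = 1/50
P(+|D) = 92/100 = 23/25
P(+|D') = 15/100 = 3/20
P(+) = P(+|D)P(D) + P(+|D')P(D')
     = \frac{23}{25} × \frac{1}{50} + \frac{3}{20} × \frac{49}{50}
     = \frac{827}{5000}
P(D|+) = P(+|D)P(D)/P(+) = \frac{92}{827}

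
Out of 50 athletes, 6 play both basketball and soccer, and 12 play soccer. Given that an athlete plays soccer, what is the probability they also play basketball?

P(A ∩ B) = 6/50 = 3/25
P(B) = 12/50 = 6/25
P(A|B) = P(A ∩ B) / P(B) = (3/25) / (6/25) = 1/2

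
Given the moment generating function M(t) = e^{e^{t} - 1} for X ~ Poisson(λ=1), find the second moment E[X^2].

To find E[X^2], compute M^(2)(0):
M^(1)(t) = e^{t} e^{e^{t} - 1}
M^(2)(t) = e^{2 t} e^{e^{t} - 1} + e^{t} e^{e^{t} - 1}
M^(2)(0) = 2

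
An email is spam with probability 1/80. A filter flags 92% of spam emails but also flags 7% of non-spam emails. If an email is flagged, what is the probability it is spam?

Let D = the rare event, + = positive/flagged.
P(D) = 1/80
P(+|D) = 92/100 = 23/25
P(+|D') = 7/100
P(+) = P(+|D)P(D) + P(+|D')P(D')
     = \frac{23}{25} × \frac{1}{80} + \frac{7}{100} × \frac{79}{80}
     = \frac{129}{1600}
P(D|+) = P(+|D)P(D)/P(+) = \frac{92}{645}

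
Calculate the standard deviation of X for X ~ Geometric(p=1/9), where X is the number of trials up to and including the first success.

For X ~ Geometric(p=1/9), where X is the number of trials up to and including the first success:
Var(X) = 72
SD(X) = √(Var(X)) = √(72) = 6 \sqrt{2}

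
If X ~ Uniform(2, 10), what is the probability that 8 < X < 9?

P(8 < X < 9) = ∫_{8}^{9} f(x) dx
where f(x) = \frac{1}{8}
= \frac{1}{8}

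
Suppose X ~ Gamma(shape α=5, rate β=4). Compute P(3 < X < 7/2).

P(3 < X < 7/2) = ∫_{3}^{7/2} f(x) dx
where f(x) = \frac{128 x^{4} e^{- 4 x}}{3}
= \frac{-2171 + 1237 e^{2}}{e^{14}}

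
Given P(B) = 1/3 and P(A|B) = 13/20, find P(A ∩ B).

By definition, P(A|B) = P(A ∩ B) / P(B)
So P(A ∩ B) = P(A|B) × P(B)
= 13/20 × 1/3
= 13/60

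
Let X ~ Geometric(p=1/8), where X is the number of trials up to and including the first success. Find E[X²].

Using the identity E[X²] = Var(X) + (E[X])²:
E[X] = 8
Var(X) = 56
E[X²] = 56 + (8)²
= 120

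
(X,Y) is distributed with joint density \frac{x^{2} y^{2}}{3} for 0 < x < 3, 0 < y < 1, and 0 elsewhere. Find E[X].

f_X(x) = ∫_0^1 \frac{x^{2} y^{2}}{3} dy = \frac{x^{2}}{9}
E[X] = ∫_0^3 x × (\frac{x^{2}}{9}) dx = \frac{9}{4}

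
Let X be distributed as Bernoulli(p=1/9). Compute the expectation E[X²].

Using the identity E[X²] = Var(X) + (E[X])²:
E[X] = \frac{1}{9}
Var(X) = \frac{8}{81}
E[X²] = \frac{8}{81} + (\frac{1}{9})²
= \frac{1}{9}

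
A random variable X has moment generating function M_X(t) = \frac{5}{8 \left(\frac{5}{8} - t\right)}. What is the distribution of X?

The MGF M(t) = \frac{5}{8 \left(\frac{5}{8} - t\right)} is the standard form for the Exponential distribution.
Comparing with the known MGF formula identifies: Exponential(rate λ=5/8)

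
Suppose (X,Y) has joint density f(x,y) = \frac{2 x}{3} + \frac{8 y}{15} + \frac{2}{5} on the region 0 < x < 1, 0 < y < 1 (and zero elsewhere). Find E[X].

E[X] = ∫_0^1 ∫_0^1 x × f(x,y) dy dx
= ∫_0^1 ∫_0^1 x × (\frac{2 x}{3} + \frac{8 y}{15} + \frac{2}{5}) dy dx
= \frac{5}{9}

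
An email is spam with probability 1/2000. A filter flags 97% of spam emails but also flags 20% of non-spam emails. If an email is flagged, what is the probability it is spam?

Let D = the rare event, + = positive/flagged.
P(D) = 1/2000
P(+|D) = 97/100
P(+|D') = 20/100 = 1/5
P(+) = P(+|D)P(D) + P(+|D')P(D')
     = \frac{97}{100} × \frac{1}{2000} + \frac{1}{5} × \frac{1999}{2000}
     = \frac{40077}{200000}
P(D|+) = P(+|D)P(D)/P(+) = \frac{97}{40077}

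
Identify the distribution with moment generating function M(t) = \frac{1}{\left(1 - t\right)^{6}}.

The MGF M(t) = \frac{1}{\left(1 - t\right)^{6}} is the standard form for the Gamma distribution.
Comparing with the known MGF formula identifies: Gamma(shape α=6, rate β=1)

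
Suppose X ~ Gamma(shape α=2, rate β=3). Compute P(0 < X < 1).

P(0 < X < 1) = ∫_{0}^{1} f(x) dx
where f(x) = 9 x e^{- 3 x}
= 1 - \frac{4}{e^{3}}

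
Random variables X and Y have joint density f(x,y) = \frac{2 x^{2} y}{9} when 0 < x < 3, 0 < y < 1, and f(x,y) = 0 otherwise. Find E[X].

f_X(x) = ∫_0^1 \frac{2 x^{2} y}{9} dy = \frac{x^{2}}{9}
E[X] = ∫_0^3 x × (\frac{x^{2}}{9}) dx = \frac{9}{4}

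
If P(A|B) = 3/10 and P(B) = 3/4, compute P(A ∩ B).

By definition, P(A|B) = P(A ∩ B) / P(B)
So P(A ∩ B) = P(A|B) × P(B)
= 3/10 × 3/4
= 9/40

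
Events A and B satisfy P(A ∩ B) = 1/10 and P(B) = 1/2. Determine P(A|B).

P(A|B) = P(A ∩ B) / P(B)
= (1/10) / (1/2)
= 1/5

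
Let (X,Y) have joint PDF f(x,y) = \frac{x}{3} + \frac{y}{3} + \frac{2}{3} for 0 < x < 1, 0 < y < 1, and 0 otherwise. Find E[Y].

E[Y] = ∫_0^1 ∫_0^1 y × f(x,y) dx dy
= \frac{19}{36}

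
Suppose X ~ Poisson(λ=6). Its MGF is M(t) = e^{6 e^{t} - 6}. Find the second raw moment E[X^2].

To find E[X^2], compute M^(2)(0):
M^(1)(t) = 6 e^{t} e^{6 e^{t} - 6}
M^(2)(t) = 36 e^{2 t} e^{6 e^{t} - 6} + 6 e^{t} e^{6 e^{t} - 6}
M^(2)(0) = 42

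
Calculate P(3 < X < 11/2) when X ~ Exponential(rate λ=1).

P(3 < X < 11/2) = ∫_{3}^{11/2} f(x) dx
where f(x) = e^{- x}
= - \frac{1}{e^{\frac{11}{2}}} + e^{-3}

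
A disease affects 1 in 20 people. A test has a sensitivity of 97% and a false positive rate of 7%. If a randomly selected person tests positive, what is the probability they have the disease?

Let D = the rare event, + = positive/flagged.
P(D) = 1/20
P(+|D) = 97/100
P(+|D') = 7/100
P(+) = P(+|D)P(D) + P(+|D')P(D')
     = \frac{97}{100} × \frac{1}{20} + \frac{7}{100} × \frac{19}{20}
     = \frac{23}{200}
P(D|+) = P(+|D)P(D)/P(+) = \frac{97}{230}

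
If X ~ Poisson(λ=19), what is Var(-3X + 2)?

For X ~ Poisson(λ=19):
Var(X) = 19
Var(-3X + 2) = (-3)² × Var(X) = 9 × 19 = 171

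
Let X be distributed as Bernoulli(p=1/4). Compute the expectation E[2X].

For X ~ Bernoulli(p=1/4):
E[X] = \frac{1}{4}
E[2X] = 2 × E[X] + 0 = \frac{1}{2}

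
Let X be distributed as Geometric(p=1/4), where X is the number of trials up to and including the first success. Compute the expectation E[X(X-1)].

E[X(X-1)] = E[X² - X] = E[X²] - E[X]
E[X] = 4
E[X²] = Var(X) + (E[X])² = 12 + (4)² = 28
E[X(X-1)] = 28 - 4 = 24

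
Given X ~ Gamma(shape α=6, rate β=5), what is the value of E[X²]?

Using the identity E[X²] = Var(X) + (E[X])²:
E[X] = \frac{6}{5}
Var(X) = \frac{6}{25}
E[X²] = \frac{6}{25} + (\frac{6}{5})²
= \frac{42}{25}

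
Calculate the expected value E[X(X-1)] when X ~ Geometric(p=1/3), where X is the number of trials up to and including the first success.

E[X(X-1)] = E[X² - X] = E[X²] - E[X]
E[X] = 3
E[X²] = Var(X) + (E[X])² = 6 + (3)² = 15
E[X(X-1)] = 15 - 3 = 12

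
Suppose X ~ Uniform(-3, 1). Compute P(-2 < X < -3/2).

P(-2 < X < -3/2) = ∫_{-2}^{-3/2} f(x) dx
where f(x) = \frac{1}{4}
= \frac{1}{8}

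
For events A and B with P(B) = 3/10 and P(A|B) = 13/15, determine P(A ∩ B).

By definition, P(A|B) = P(A ∩ B) / P(B)
So P(A ∩ B) = P(A|B) × P(B)
= 13/15 × 3/10
= 13/50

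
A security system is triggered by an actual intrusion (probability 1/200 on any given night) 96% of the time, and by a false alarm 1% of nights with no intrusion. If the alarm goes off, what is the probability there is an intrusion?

Let D = the rare event, + = positive/flagged.
P(D) = 1/200
P(+|D) = 96/100 = 24/25
P(+|D') = 1/100
P(+) = P(+|D)P(D) + P(+|D')P(D')
     = \frac{24}{25} × \frac{1}{200} + \frac{1}{100} × \frac{199}{200}
     = \frac{59}{4000}
P(D|+) = P(+|D)P(D)/P(+) = \frac{96}{295}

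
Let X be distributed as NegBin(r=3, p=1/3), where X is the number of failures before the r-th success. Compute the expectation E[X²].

Using the identity E[X²] = Var(X) + (E[X])²:
E[X] = 6
Var(X) = 18
E[X²] = 18 + (6)²
= 54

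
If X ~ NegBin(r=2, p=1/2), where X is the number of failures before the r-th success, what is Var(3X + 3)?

For X ~ NegBin(r=2, p=1/2), where X is the number of failures before the r-th success:
Var(X) = 4
Var(3X + 3) = (3)² × Var(X) = 9 × 4 = 36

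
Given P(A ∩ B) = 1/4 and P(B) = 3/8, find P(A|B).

P(A|B) = P(A ∩ B) / P(B)
= (1/4) / (3/8)
= 2/3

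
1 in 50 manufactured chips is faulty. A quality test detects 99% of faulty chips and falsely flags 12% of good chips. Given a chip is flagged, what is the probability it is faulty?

Let D = the rare event, + = positive/flagged.
P(D) = 1/50
P(+|D) = 99/100
P(+|D') = 12/100 = 3/25
P(+) = P(+|D)P(D) + P(+|D')P(D')
     = \frac{99}{100} × \frac{1}{50} + \frac{3}{25} × \frac{49}{50}
     = \frac{687}{5000}
P(D|+) = P(+|D)P(D)/P(+) = \frac{33}{229}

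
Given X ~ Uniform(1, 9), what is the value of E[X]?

For X ~ Uniform(1, 9), the expected value is:
E[X] = 5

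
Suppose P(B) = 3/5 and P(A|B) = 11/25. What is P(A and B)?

By definition, P(A|B) = P(A ∩ B) / P(B)
So P(A ∩ B) = P(A|B) × P(B)
= 11/25 × 3/5
= 33/125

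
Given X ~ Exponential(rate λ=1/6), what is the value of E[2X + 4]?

For X ~ Exponential(rate λ=1/6):
E[X] = 6
E[2X + 4] = 2 × E[X] + 4 = 16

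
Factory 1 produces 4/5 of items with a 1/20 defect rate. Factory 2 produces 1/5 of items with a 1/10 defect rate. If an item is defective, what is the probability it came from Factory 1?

Using Bayes' theorem:
P(F1) = 4/5, P(D|F1) = 1/20
P(F2) = 1/5, P(D|F2) = 1/10
P(D) = P(D|F1)P(F1) + P(D|F2)P(F2)
     = \frac{3}{50}
P(F1|D) = P(D|F1)P(F1) / P(D)
= \frac{2}{3}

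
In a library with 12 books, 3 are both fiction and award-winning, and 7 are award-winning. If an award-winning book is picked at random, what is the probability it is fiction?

P(A ∩ B) = 3/12 = 1/4
P(B) = 7/12
P(A|B) = P(A ∩ B) / P(B) = (1/4) / (7/12) = 3/7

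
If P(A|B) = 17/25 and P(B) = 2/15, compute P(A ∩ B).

By definition, P(A|B) = P(A ∩ B) / P(B)
So P(A ∩ B) = P(A|B) × P(B)
= 17/25 × 2/15
= 34/375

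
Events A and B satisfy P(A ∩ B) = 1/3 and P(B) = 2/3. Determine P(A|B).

P(A|B) = P(A ∩ B) / P(B)
= (1/3) / (2/3)
= 1/2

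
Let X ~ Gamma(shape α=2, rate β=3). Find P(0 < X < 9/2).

P(0 < X < 9/2) = ∫_{0}^{9/2} f(x) dx
where f(x) = 9 x e^{- 3 x}
= 1 - \frac{29}{2 e^{\frac{27}{2}}}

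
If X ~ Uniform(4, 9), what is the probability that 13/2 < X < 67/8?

P(13/2 < X < 67/8) = ∫_{13/2}^{67/8} f(x) dx
where f(x) = \frac{1}{5}
= \frac{3}{8}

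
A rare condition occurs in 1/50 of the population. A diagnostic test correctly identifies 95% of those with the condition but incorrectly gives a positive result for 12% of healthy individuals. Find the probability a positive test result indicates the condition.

Let D = the rare event, + = positive/flagged.
P(D) = 1/50
P(+|D) = 95/100 = 19/20
P(+|D') = 12/100 = 3/25
P(+) = P(+|D)P(D) + P(+|D')P(D')
     = \frac{19}{20} × \frac{1}{50} + \frac{3}{25} × \frac{49}{50}
     = \frac{683}{5000}
P(D|+) = P(+|D)P(D)/P(+) = \frac{95}{683}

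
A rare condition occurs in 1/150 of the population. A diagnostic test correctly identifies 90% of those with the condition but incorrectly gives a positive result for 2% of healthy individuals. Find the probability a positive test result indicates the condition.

Let D = the rare event, + = positive/flagged.
P(D) = 1/150
P(+|D) = 90/100 = 9/10
P(+|D') = 2/100 = 1/50
P(+) = P(+|D)P(D) + P(+|D')P(D')
     = \frac{9}{10} × \frac{1}{150} + \frac{1}{50} × \frac{149}{150}
     = \frac{97}{3750}
P(D|+) = P(+|D)P(D)/P(+) = \frac{45}{194}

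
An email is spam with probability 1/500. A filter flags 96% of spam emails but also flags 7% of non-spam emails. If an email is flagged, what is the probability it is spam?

Let D = the rare event, + = positive/flagged.
P(D) = 1/500
P(+|D) = 96/100 = 24/25
P(+|D') = 7/100
P(+) = P(+|D)P(D) + P(+|D')P(D')
     = \frac{24}{25} × \frac{1}{500} + \frac{7}{100} × \frac{499}{500}
     = \frac{3589}{50000}
P(D|+) = P(+|D)P(D)/P(+) = \frac{96}{3589}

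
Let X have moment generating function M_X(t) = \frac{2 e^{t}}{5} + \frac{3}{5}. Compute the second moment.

To find E[X^2], compute M^(2)(0):
M^(1)(t) = \frac{2 e^{t}}{5}
M^(2)(t) = \frac{2 e^{t}}{5}
M^(2)(0) = \frac{2}{5}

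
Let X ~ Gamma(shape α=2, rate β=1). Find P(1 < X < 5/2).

P(1 < X < 5/2) = ∫_{1}^{5/2} f(x) dx
where f(x) = x e^{- x}
= - \frac{7}{2 e^{\frac{5}{2}}} + \frac{2}{e}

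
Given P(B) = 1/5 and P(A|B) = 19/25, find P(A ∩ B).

By definition, P(A|B) = P(A ∩ B) / P(B)
So P(A ∩ B) = P(A|B) × P(B)
= 19/25 × 1/5
= 19/125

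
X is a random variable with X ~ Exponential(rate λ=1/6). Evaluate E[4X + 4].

For X ~ Exponential(rate λ=1/6):
E[X] = 6
E[4X + 4] = 4 × E[X] + 4 = 28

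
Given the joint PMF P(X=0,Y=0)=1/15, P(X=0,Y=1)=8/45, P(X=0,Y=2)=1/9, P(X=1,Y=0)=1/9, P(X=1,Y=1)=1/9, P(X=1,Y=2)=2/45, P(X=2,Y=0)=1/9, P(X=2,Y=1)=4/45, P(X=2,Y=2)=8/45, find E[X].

First find marginal of X:
P(X=0) = 16/45
P(X=1) = 4/15
P(X=2) = 17/45
E[X] = 0 × 16/45 + 1 × 4/15 + 2 × 17/45 = 46/45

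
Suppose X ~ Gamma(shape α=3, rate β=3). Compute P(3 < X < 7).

P(3 < X < 7) = ∫_{3}^{7} f(x) dx
where f(x) = \frac{27 x^{2} e^{- 3 x}}{2}
= \frac{-485 + 101 e^{12}}{2 e^{21}}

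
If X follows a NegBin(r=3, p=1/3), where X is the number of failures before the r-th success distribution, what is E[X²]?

Using the identity E[X²] = Var(X) + (E[X])²:
E[X] = 6
Var(X) = 18
E[X²] = 18 + (6)²
= 54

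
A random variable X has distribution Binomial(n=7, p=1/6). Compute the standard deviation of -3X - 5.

For X ~ Binomial(n=7, p=1/6):
Var(X) = \frac{35}{36}
SD(X) = √(Var(X)) = √(\frac{35}{36}) = \frac{\sqrt{35}}{6}
SD(-3X - 5) = |-3| × SD(X) = 3 × \frac{\sqrt{35}}{6} = \frac{\sqrt{35}}{2}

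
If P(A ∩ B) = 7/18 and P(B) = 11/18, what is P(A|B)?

P(A|B) = P(A ∩ B) / P(B)
= (7/18) / (11/18)
= 7/11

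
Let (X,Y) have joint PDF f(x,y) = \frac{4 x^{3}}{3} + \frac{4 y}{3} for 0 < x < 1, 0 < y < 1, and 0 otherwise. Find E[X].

E[X] = ∫_0^1 ∫_0^1 x × f(x,y) dy dx
= ∫_0^1 ∫_0^1 x × (\frac{4 x^{3}}{3} + \frac{4 y}{3}) dy dx
= \frac{3}{5}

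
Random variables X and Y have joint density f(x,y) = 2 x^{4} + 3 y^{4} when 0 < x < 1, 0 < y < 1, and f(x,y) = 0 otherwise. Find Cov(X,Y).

E[XY] = ∫∫ xy × f(x,y) dx dy = \frac{5}{12}
E[X] = \frac{19}{30}
E[Y] = \frac{7}{10}
Cov(X,Y) = E[XY] - E[X]E[Y] = - \frac{2}{75}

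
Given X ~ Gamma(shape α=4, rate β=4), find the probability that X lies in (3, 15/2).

P(3 < X < 15/2) = ∫_{3}^{15/2} f(x) dx
where f(x) = \frac{128 x^{3} e^{- 4 x}}{3}
= \frac{-4981 + 373 e^{18}}{e^{30}}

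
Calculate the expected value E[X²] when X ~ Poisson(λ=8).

Using the identity E[X²] = Var(X) + (E[X])²:
E[X] = 8
Var(X) = 8
E[X²] = 8 + (8)²
= 72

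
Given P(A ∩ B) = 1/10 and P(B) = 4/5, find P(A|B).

P(A|B) = P(A ∩ B) / P(B)
= (1/10) / (4/5)
= 1/8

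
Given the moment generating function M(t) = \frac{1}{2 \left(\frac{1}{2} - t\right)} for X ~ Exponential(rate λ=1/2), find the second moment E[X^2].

To find E[X^2], compute M^(2)(0):
M^(1)(t) = \frac{1}{2 \left(\frac{1}{2} - t\right)^{2}}
M^(2)(t) = \frac{1}{\left(\frac{1}{2} - t\right)^{3}}
M^(2)(0) = 8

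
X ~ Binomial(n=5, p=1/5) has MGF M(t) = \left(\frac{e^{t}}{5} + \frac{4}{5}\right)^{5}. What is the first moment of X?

To find E[X], compute M^(1)(0):
M^(1)(t) = \left(\frac{e^{t}}{5} + \frac{4}{5}\right)^{4} e^{t}
M^(1)(0) = 1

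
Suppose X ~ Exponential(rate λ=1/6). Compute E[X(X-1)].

E[X(X-1)] = E[X² - X] = E[X²] - E[X]
E[X] = 6
E[X²] = Var(X) + (E[X])² = 36 + (6)² = 72
E[X(X-1)] = 72 - 6 = 66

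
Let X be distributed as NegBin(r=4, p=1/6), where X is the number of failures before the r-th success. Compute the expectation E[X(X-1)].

E[X(X-1)] = E[X² - X] = E[X²] - E[X]
E[X] = 20
E[X²] = Var(X) + (E[X])² = 120 + (20)² = 520
E[X(X-1)] = 520 - 20 = 500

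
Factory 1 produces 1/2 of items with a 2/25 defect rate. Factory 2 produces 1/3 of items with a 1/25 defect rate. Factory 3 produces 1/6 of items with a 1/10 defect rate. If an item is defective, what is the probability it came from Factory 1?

Using Bayes' theorem:
P(F1) = 1/2, P(D|F1) = 2/25
P(F2) = 1/3, P(D|F2) = 1/25
P(F3) = 1/6, P(D|F3) = 1/10
P(D) = P(D|F1)P(F1) + P(D|F2)P(F2) + P(D|F3)P(F3)
     = \frac{7}{100}
P(F1|D) = P(D|F1)P(F1) / P(D)
= \frac{4}{7}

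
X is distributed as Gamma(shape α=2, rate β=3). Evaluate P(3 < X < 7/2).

P(3 < X < 7/2) = ∫_{3}^{7/2} f(x) dx
where f(x) = 9 x e^{- 3 x}
= - \frac{23}{2 e^{\frac{21}{2}}} + \frac{10}{e^{9}}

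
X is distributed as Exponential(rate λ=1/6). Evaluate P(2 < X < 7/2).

P(2 < X < 7/2) = ∫_{2}^{7/2} f(x) dx
where f(x) = \frac{e^{- \frac{x}{6}}}{6}
= - \frac{1}{e^{\frac{7}{12}}} + e^{- \frac{1}{3}}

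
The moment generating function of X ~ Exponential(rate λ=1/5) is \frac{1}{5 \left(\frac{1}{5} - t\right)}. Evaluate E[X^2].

To find E[X^2], compute M^(2)(0):
M^(1)(t) = \frac{1}{5 \left(\frac{1}{5} - t\right)^{2}}
M^(2)(t) = \frac{2}{5 \left(\frac{1}{5} - t\right)^{3}}
M^(2)(0) = 50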